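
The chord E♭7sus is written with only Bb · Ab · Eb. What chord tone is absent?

Db

The full E♭7sus chord is Eb, Ab, Bb, Db.
Comparing with the voicing, the minor 7th (7th) — Db — is absent.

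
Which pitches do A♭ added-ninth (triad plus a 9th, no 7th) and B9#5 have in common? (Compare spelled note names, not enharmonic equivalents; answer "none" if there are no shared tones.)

A♭ added-ninth = A♭, C, E♭, B♭.
B9#5 = B, D♯, F𝄪, A, C♯.
Shared: none.

none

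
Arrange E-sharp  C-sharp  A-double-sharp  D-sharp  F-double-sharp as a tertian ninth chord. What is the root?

D-sharp

Arranged so that each adjacent pair is a third by letter name: D-sharp – F-double-sharp – A-double-sharp – C-sharp – E-sharp.
The bottom of that stack, D-sharp, is the root (this is D-sharp dominant ninth sharp five).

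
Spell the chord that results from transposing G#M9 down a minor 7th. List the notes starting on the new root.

A#  C##  E#  G##  B#

A minor 7th down from G# is A#, so the new chord is A# major ninth.
Root: A#
Major 3rd (3rd): C##
Perfect 5th (5th): E#
Major 7th (7th): G##
Major 9th (9th): B#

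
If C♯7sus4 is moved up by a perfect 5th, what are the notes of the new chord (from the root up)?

G#  C#  D#  F#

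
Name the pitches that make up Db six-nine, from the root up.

D-flat F A-flat B-flat E-flat

Db six-nine is a six-nine built on D-flat.
D-flat — root
F — major 3rd
A-flat — perfect 5th
B-flat — major 6th
E-flat — major 9th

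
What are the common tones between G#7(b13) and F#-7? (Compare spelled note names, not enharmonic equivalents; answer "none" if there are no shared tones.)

G#7(b13): G♯ B♯ D♯ F♯ E
F#-7: F♯ A C♯ E
Common to both → F♯, E.

F♯  E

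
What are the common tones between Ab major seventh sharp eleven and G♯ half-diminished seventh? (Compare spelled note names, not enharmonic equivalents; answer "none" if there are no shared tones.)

Ab major seventh sharp eleven = A-flat, C, E-flat, G, D.
G♯ half-diminished seventh = G-sharp, B, D, F-sharp.
Shared: D.

D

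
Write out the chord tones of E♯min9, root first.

E♯ – G♯ – B♯ – D♯ – F𝄪

E♯min9: minor ninth on E♯.
Root: E♯
Minor 3rd (3rd): G♯
Perfect 5th (5th): B♯
Minor 7th (7th): D♯
Major 9th (9th): F𝄪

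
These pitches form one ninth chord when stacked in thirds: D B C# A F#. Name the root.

B

Stacking in thirds gives B – D – F# – A – C#, so B is the root — B minor ninth.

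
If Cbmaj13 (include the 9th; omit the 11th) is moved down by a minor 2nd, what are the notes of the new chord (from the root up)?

Bb – D – F – A – C – G

A minor 2nd down from Cb is Bb, so the new chord is Bb major thirteenth.
- root: Bb
- major 3rd: D
- perfect 5th: F
- major 7th: A
- major 9th: C
- major 13th: G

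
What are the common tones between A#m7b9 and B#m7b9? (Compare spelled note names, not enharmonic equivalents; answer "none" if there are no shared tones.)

A#m7b9: A# C# E# G# B
B#m7b9: B# D# F## A# C#
Common to both → A#, C#.

A#, C#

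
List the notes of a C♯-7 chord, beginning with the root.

Root C♯, quality minor seventh:
root → C♯
3rd (minor 3rd) → E
5th (perfect 5th) → G♯
7th (minor 7th) → B

C♯ – E – G♯ – B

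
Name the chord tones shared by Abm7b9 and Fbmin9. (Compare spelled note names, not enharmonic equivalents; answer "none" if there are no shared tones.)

C♭ – G♭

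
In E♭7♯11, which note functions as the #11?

A

E♭7♯11 is built on E♭; its 11th is an augmented 11th above the root.
A fourth above E uses the letter A, and the augmented 11th above E♭ is A.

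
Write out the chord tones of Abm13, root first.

Ab, Cb, Eb, Gb, Bb, Db, F

Abm13 is a minor thirteenth built on Ab.
root → Ab
3rd (minor 3rd) → Cb
5th (perfect 5th) → Eb
7th (minor 7th) → Gb
9th (major 9th) → Bb
11th (perfect 11th) → Db
13th (major 13th) → F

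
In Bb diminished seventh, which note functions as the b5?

Root of Bb diminished seventh = B-flat. The 5th is a diminished 5th: B-flat up a diminished 5th → F-flat.

F-flat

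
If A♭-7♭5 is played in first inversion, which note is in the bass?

Cb

A♭-7♭5 in root position is Ab–Cb–Ebb–Gb.
First inversion places the third in the bass, which is Cb.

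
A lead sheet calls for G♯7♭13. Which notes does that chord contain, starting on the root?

Root G#, quality dominant seventh flat thirteen:
- root: G#
- major 3rd: B#
- perfect 5th: D#
- minor 7th: F#
- minor 13th: E

G# B# D# F# E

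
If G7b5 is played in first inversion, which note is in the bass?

G7b5 in root position is G–B–Db–F.
First inversion places the third in the bass, which is B.

B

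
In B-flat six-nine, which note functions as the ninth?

Root of B-flat six-nine = Bb. The 9th is a major 9th: Bb up a major 9th → C.

C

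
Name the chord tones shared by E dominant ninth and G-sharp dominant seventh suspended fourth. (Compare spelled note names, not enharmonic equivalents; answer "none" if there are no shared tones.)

G-sharp, F-sharp

E dominant ninth: E G-sharp B D F-sharp
G-sharp dominant seventh suspended fourth: G-sharp C-sharp D-sharp F-sharp
Common to both → G-sharp, F-sharp.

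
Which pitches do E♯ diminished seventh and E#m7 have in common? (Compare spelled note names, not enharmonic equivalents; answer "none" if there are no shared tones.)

E# – G#

E♯ diminished seventh = E#, G#, B, D.
E#m7 = E#, G#, B#, D#.
Shared: E#, G#.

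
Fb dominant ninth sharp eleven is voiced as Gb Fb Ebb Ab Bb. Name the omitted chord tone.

Cb

Fb dominant ninth sharp eleven = Fb, Ab, Cb, Ebb, Gb, Bb. The voicing lacks the 5th (perfect 5th), Cb.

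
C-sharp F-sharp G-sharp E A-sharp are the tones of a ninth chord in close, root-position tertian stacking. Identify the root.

F-sharp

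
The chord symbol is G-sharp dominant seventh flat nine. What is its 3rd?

Root of G-sharp dominant seventh flat nine = G♯. The 3rd is a major 3rd: G♯ up a major 3rd → B♯.

B♯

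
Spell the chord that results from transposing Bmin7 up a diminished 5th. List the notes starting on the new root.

F Ab C Eb

B up a diminished 5th → F. New chord: F minor seventh.
Root: F
Minor 3rd (3rd): Ab
Perfect 5th (5th): C
Minor 7th (7th): Eb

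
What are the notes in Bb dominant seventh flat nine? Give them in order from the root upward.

Bb – D – F – Ab – Cb

Bb dominant seventh flat nine: dominant seventh flat nine on Bb.
Root: Bb
Major 3rd (3rd): D
Perfect 5th (5th): F
Minor 7th (7th): Ab
Minor 9th (9th): Cb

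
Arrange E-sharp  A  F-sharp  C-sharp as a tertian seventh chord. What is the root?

F-sharp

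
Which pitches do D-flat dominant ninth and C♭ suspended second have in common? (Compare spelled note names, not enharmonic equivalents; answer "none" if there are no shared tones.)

D-flat, C-flat

D-flat dominant ninth: D-flat F A-flat C-flat E-flat
C♭ suspended second: C-flat D-flat G-flat
Common to both → D-flat, C-flat.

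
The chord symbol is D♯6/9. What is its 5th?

D♯6/9 is built on D#; its 5th is a perfect 5th above the root.
A fifth above D uses the letter A, and the perfect 5th above D# is A#.

A#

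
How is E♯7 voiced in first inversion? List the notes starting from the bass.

E♯7 = E#–G##–B#–D#; first inversion → third (G##) lowest.

G##  B#  D#  E#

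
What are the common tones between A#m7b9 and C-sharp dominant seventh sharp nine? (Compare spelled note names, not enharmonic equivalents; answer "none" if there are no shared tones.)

A#m7b9 = A♯, C♯, E♯, G♯, B.
C-sharp dominant seventh sharp nine = C♯, E♯, G♯, B, D𝄪.
Shared: C♯, E♯, G♯, B.

C♯ E♯ G♯ B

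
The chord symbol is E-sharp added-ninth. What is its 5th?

B-sharp

Root of E-sharp added-ninth = E-sharp. The 5th is a perfect 5th: E-sharp up a perfect 5th → B-sharp.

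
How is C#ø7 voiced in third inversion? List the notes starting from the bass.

B  C♯  E  G

C#ø7 = C♯–E–G–B; third inversion → seventh (B) lowest.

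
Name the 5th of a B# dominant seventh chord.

F##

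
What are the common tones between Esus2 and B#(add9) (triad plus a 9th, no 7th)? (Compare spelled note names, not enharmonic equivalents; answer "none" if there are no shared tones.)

Esus2 = E, F♯, B.
B#(add9) = B♯, D𝄪, F𝄪, C𝄪.
Shared: none.

none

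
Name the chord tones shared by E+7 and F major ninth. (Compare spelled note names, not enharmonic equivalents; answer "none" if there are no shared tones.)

E

E+7: E G# B# D
F major ninth: F A C E G
Common to both → E.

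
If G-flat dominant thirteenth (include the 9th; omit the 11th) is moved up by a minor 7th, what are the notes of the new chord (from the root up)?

Gb up a minor 7th → Fb. New chord: Fb dominant thirteenth.
root → Fb
3rd (major 3rd) → Ab
5th (perfect 5th) → Cb
7th (minor 7th) → Ebb
9th (major 9th) → Gb
13th (major 13th) → Db

Fb Ab Cb Ebb Gb Db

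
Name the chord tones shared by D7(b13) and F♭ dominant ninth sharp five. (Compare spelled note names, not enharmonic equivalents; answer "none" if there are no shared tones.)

D7(b13): D F# A C Bb
F♭ dominant ninth sharp five: Fb Ab C Ebb Gb
Common to both → C.

C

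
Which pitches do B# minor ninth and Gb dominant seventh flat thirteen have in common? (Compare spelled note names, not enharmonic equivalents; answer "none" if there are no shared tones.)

none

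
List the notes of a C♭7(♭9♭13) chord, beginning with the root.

C♭7(♭9♭13) is a dominant seventh flat nine flat thirteen built on Cb.
Root: Cb
Major 3rd (3rd): Eb
Perfect 5th (5th): Gb
Minor 7th (7th): Bbb
Minor 9th (9th): Dbb
Minor 13th (13th): Abb

Cb, Eb, Gb, Bbb, Dbb, Abb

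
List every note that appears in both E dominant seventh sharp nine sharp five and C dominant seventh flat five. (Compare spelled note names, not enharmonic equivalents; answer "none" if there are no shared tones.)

E

E dominant seventh sharp nine sharp five = E, G-sharp, B-sharp, D, F-double-sharp.
C dominant seventh flat five = C, E, G-flat, B-flat.
Shared: E.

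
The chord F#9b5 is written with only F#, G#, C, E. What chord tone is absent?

The full F#9b5 chord is F#, A#, C, E, G#.
Comparing with the voicing, the major 3rd (3rd) — A# — is absent.

A#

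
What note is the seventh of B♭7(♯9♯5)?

Ab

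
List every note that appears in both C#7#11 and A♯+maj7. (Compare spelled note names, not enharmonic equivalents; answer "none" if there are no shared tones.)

C#7#11 = C#, E#, G#, B, F##.
A♯+maj7 = A#, C##, E##, G##.
Shared: none.

none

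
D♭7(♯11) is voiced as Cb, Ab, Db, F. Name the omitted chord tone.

The full D♭7(♯11) chord is Db, F, Ab, Cb, G.
Comparing with the voicing, the augmented 11th (11th) — G — is absent.

G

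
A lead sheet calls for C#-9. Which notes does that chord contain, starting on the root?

C#-9: minor ninth on C#.
root → C#
3rd (minor 3rd) → E
5th (perfect 5th) → G#
7th (minor 7th) → B
9th (major 9th) → D#

C# E G# B D#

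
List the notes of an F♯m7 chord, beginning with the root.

F#  A  C#  E

Root F#, quality minor seventh:
- root: F#
- minor 3rd: A
- perfect 5th: C#
- minor 7th: E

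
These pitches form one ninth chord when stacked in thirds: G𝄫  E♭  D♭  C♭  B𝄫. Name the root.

Stacking in thirds gives C♭ – E♭ – G𝄫 – B𝄫 – D♭, so C♭ is the root — C♭ dominant ninth flat five.

C♭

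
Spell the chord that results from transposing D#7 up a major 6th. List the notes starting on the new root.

A major 6th up from D# is B#, so the new chord is B# dominant seventh.
- root: B#
- major 3rd: D##
- perfect 5th: F##
- minor 7th: A#

B# – D## – F## – A#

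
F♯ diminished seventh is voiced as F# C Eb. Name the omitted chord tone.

A

The full F♯ diminished seventh chord is F#, A, C, Eb.
Comparing with the voicing, the minor 3rd (3rd) — A — is absent.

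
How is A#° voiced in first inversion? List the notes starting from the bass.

C#, E, A#

A#° = A#–C#–E; first inversion → third (C#) lowest.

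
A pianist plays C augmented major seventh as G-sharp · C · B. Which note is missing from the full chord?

E

The full C augmented major seventh chord is C, E, G-sharp, B.
Comparing with the voicing, the major 3rd (3rd) — E — is absent.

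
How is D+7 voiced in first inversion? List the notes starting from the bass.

F# – A# – C – D

D+7 = D–F#–A#–C; first inversion → third (F#) lowest.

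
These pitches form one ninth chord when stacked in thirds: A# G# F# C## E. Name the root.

F#

Arranged so that each adjacent pair is a third by letter name: F# – A# – C## – E – G#.
The bottom of that stack, F#, is the root (this is F# dominant ninth sharp five).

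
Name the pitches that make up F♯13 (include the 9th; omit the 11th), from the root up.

F♯, A♯, C♯, E, G♯, D♯

F♯13: dominant thirteenth on F♯.
root → F♯
3rd (major 3rd) → A♯
5th (perfect 5th) → C♯
7th (minor 7th) → E
9th (major 9th) → G♯
13th (major 13th) → D♯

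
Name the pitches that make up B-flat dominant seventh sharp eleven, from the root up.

B-flat dominant seventh sharp eleven is a dominant seventh sharp eleven built on Bb.
Bb — root
D — major 3rd
F — perfect 5th
Ab — minor 7th
E — augmented 11th

Bb, D, F, Ab, E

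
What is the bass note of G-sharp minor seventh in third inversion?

G-sharp minor seventh in root position is G-sharp–B–D-sharp–F-sharp.
Third inversion places the seventh in the bass, which is F-sharp.

F-sharp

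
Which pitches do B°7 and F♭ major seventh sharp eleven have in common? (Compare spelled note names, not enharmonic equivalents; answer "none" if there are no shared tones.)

Ab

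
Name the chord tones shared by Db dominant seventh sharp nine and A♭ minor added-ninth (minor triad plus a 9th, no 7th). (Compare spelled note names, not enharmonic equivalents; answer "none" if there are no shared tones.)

A-flat, C-flat

Db dominant seventh sharp nine: D-flat F A-flat C-flat E
A♭ minor added-ninth: A-flat C-flat E-flat B-flat
Common to both → A-flat, C-flat.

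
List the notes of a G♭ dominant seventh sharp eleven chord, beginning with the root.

Gb, Bb, Db, Fb, C

Root Gb, quality dominant seventh sharp eleven:
root → Gb
3rd (major 3rd) → Bb
5th (perfect 5th) → Db
7th (minor 7th) → Fb
11th (augmented 11th) → C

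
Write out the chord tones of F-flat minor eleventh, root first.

F♭, A𝄫, C♭, E𝄫, G♭, B𝄫

F-flat minor eleventh is a minor eleventh built on F♭.
root → F♭
3rd (minor 3rd) → A𝄫
5th (perfect 5th) → C♭
7th (minor 7th) → E𝄫
9th (major 9th) → G♭
11th (perfect 11th) → B𝄫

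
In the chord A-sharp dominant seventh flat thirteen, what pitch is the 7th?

G#

A-sharp dominant seventh flat thirteen is built on A#; its 7th is a minor 7th above the root.
A seventh above A uses the letter G, and the minor 7th above A# is G#.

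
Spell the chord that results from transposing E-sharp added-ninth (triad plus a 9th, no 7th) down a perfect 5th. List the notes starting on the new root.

E-sharp down a perfect 5th → A-sharp. New chord: A-sharp added-ninth.
- root: A-sharp
- major 3rd: C-double-sharp
- perfect 5th: E-sharp
- major 9th: B-sharp

A-sharp, C-double-sharp, E-sharp, B-sharp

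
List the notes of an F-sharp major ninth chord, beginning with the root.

F#, A#, C#, E#, G#

F-sharp major ninth is a major ninth built on F#.
Root: F#
Major 3rd (3rd): A#
Perfect 5th (5th): C#
Major 7th (7th): E#
Major 9th (9th): G#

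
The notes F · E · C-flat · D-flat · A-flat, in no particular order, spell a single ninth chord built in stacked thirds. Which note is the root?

Arranged so that each adjacent pair is a third by letter name: D-flat – F – A-flat – C-flat – E.
The bottom of that stack, D-flat, is the root (this is D-flat dominant seventh sharp nine).

D-flat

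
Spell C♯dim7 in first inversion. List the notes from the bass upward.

E – G – B♭ – C♯

C♯dim7 = C♯–E–G–B♭; first inversion → third (E) lowest.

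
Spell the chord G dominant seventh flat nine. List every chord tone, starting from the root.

G dominant seventh flat nine: dominant seventh flat nine on G.
G — root
B — major 3rd
D — perfect 5th
F — minor 7th
A-flat — minor 9th

G – B – D – F – A-flat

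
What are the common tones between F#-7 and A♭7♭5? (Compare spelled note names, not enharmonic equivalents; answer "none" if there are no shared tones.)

F#-7: F# A C# E
A♭7♭5: Ab C Ebb Gb
Common to both → none.

none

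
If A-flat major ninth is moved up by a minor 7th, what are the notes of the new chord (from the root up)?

Transposed root: Ab → Gb (minor 7th up). So we spell Gb major ninth:
- root: Gb
- major 3rd: Bb
- perfect 5th: Db
- major 7th: F
- major 9th: Ab

Gb Bb Db F Ab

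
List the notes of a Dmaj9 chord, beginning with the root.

Dmaj9: major ninth on D.
root → D
3rd (major 3rd) → F#
5th (perfect 5th) → A
7th (major 7th) → C#
9th (major 9th) → E

D – F# – A – C# – E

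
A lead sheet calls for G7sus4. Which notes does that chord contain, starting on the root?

Root G, quality dominant seventh suspended fourth:
Root: G
Perfect 4th (4th): C
Perfect 5th (5th): D
Minor 7th (7th): F

G  C  D  F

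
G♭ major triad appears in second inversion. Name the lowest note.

D-flat

G♭ major triad = G-flat–B-flat–D-flat. Second inversion → fifth in the bass = D-flat.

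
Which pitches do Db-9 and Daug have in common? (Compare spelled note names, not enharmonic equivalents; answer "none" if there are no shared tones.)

none

Db-9 = D♭, F♭, A♭, C♭, E♭.
Daug = D, F♯, A♯.
Shared: none.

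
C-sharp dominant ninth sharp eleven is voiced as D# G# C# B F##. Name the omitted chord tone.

E#

C-sharp dominant ninth sharp eleven = C#, E#, G#, B, D#, F##. The voicing lacks the 3rd (major 3rd), E#.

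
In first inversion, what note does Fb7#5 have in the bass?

Fb7#5 = F♭–A♭–C–E𝄫. First inversion → third in the bass = A♭.

A♭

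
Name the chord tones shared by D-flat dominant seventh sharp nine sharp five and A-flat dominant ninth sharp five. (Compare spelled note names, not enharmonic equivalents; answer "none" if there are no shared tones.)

D-flat dominant seventh sharp nine sharp five: D-flat F A C-flat E
A-flat dominant ninth sharp five: A-flat C E G-flat B-flat
Common to both → E.

E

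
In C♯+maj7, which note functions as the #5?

G##

Root of C♯+maj7 = C#. The 5th is an augmented 5th: C# up an augmented 5th → G##.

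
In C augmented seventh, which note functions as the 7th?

B-flat

C augmented seventh is built on C; its 7th is a minor 7th above the root.
A seventh above C uses the letter B, and the minor 7th above C is B-flat.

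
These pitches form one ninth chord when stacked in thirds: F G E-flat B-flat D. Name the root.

Arranged so that each adjacent pair is a third by letter name: E-flat – G – B-flat – D – F.
The bottom of that stack, E-flat, is the root (this is E-flat major ninth).

E-flat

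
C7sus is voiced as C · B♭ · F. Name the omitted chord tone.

C7sus = C, F, G, B♭. The voicing lacks the 5th (perfect 5th), G.

G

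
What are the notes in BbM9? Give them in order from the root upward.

BbM9 is a major ninth built on B♭.
B♭ — root
D — major 3rd
F — perfect 5th
A — major 7th
C — major 9th

B♭, D, F, A, C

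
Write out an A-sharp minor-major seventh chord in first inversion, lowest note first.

C-sharp, E-sharp, G-double-sharp, A-sharp

In root position, A-sharp minor-major seventh is A-sharp–C-sharp–E-sharp–G-double-sharp.
First inversion puts the third (C-sharp) in the bass.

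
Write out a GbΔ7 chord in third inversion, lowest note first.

In root position, GbΔ7 is Gb–Bb–Db–F.
Third inversion puts the seventh (F) in the bass.

F, Gb, Bb, Db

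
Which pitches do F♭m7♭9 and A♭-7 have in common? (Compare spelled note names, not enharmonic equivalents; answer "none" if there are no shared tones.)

F♭m7♭9: F♭ A𝄫 C♭ E𝄫 G𝄫
A♭-7: A♭ C♭ E♭ G♭
Common to both → C♭.

C♭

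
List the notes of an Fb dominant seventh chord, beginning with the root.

Fb Ab Cb Ebb

Root Fb, quality dominant seventh:
root → Fb
3rd (major 3rd) → Ab
5th (perfect 5th) → Cb
7th (minor 7th) → Ebb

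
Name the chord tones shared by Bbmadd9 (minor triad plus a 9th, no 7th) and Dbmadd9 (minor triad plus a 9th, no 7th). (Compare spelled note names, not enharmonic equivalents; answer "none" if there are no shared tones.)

Bbmadd9: Bb Db F C
Dbmadd9: Db Fb Ab Eb
Common to both → Db.

Db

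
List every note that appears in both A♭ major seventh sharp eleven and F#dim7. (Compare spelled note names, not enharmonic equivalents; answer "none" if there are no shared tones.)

A♭ major seventh sharp eleven: Ab C Eb G D
F#dim7: F# A C Eb
Common to both → C, Eb.

C Eb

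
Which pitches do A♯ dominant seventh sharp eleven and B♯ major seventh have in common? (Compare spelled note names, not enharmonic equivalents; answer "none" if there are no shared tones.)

A♯ dominant seventh sharp eleven = A-sharp, C-double-sharp, E-sharp, G-sharp, D-double-sharp.
B♯ major seventh = B-sharp, D-double-sharp, F-double-sharp, A-double-sharp.
Shared: D-double-sharp.

D-double-sharp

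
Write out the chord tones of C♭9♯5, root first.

C♭, E♭, G, B𝄫, D♭

C♭9♯5: dominant ninth sharp five on C♭.
Root: C♭
Major 3rd (3rd): E♭
Augmented 5th (5th): G
Minor 7th (7th): B𝄫
Major 9th (9th): D♭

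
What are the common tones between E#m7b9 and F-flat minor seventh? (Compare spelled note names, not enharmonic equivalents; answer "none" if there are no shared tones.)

none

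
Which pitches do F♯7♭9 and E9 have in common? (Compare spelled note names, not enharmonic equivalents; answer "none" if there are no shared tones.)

F♯7♭9: F# A# C# E G
E9: E G# B D F#
Common to both → F#, E.

F# E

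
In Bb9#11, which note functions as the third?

D

Bb9#11 is built on Bb; its 3rd is a major 3rd above the root.
A third above B uses the letter D, and the major 3rd above Bb is D.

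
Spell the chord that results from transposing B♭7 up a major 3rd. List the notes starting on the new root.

D F# A C

Bb up a major 3rd → D. New chord: D dominant seventh.
D — root
F# — major 3rd
A — perfect 5th
C — minor 7th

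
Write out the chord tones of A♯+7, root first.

A♯+7: augmented seventh on A#.
- root: A#
- major 3rd: C##
- augmented 5th: E##
- minor 7th: G#

A#, C##, E##, G#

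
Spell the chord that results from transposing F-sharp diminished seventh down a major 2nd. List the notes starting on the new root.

E G B-flat D-flat

F-sharp down a major 2nd → E. New chord: E diminished seventh.
root → E
3rd (minor 3rd) → G
5th (diminished 5th) → B-flat
7th (diminished 7th) → D-flat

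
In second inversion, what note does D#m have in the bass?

D#m = D#–F#–A#. Second inversion → fifth in the bass = A#.

A#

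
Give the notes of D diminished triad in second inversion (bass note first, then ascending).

In root position, D diminished triad is D–F–A-flat.
Second inversion puts the fifth (A-flat) in the bass.

A-flat  D  F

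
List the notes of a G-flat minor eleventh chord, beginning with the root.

G-flat, B-double-flat, D-flat, F-flat, A-flat, C-flat

G-flat minor eleventh: minor eleventh on G-flat.
Root: G-flat
Minor 3rd (3rd): B-double-flat
Perfect 5th (5th): D-flat
Minor 7th (7th): F-flat
Major 9th (9th): A-flat
Perfect 11th (11th): C-flat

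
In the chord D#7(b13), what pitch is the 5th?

D#7(b13) is built on D#; its 5th is a perfect 5th above the root.
A fifth above D uses the letter A, and the perfect 5th above D# is A#.

A#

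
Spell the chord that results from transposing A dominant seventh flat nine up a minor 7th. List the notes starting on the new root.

A minor 7th up from A is G, so the new chord is G dominant seventh flat nine.
root → G
3rd (major 3rd) → B
5th (perfect 5th) → D
7th (minor 7th) → F
9th (minor 9th) → A-flat

G B D F A-flat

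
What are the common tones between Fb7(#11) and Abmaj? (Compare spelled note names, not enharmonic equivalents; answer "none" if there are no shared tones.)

Ab

Fb7(#11) = Fb, Ab, Cb, Ebb, Bb.
Abmaj = Ab, C, Eb.
Shared: Ab.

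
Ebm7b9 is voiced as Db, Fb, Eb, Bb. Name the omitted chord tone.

Gb

The full Ebm7b9 chord is Eb, Gb, Bb, Db, Fb.
Comparing with the voicing, the minor 3rd (3rd) — Gb — is absent.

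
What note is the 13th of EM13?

Root of EM13 = E. The 13th is a major 13th: E up a major 13th → C#.

C#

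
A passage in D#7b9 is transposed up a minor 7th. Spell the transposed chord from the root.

D# up a minor 7th → C#. New chord: C# dominant seventh flat nine.
root → C#
3rd (major 3rd) → E#
5th (perfect 5th) → G#
7th (minor 7th) → B
9th (minor 9th) → D

C# – E# – G# – B – D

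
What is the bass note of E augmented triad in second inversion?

B♯

E augmented triad in root position is E–G♯–B♯.
Second inversion places the fifth in the bass, which is B♯.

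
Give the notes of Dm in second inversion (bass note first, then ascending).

A – D – F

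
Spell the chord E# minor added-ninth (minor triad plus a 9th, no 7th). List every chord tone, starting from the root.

E# minor added-ninth: minor added-ninth on E-sharp.
- root: E-sharp
- minor 3rd: G-sharp
- perfect 5th: B-sharp
- major 9th: F-double-sharp

E-sharp, G-sharp, B-sharp, F-double-sharp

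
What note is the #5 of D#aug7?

Root of D#aug7 = D#. The 5th is an augmented 5th: D# up an augmented 5th → A##.

A##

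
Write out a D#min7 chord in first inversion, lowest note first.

F# – A# – C# – D#

In root position, D#min7 is D#–F#–A#–C#.
First inversion puts the third (F#) in the bass.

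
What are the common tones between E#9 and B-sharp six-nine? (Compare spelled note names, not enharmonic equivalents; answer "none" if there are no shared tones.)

E#9 = E#, G##, B#, D#, F##.
B-sharp six-nine = B#, D##, F##, G##, C##.
Shared: G##, B#, F##.

G##  B#  F##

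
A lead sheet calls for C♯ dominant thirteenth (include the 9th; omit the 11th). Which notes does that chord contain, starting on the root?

C-sharp, E-sharp, G-sharp, B, D-sharp, A-sharp

C♯ dominant thirteenth: dominant thirteenth on C-sharp.
root → C-sharp
3rd (major 3rd) → E-sharp
5th (perfect 5th) → G-sharp
7th (minor 7th) → B
9th (major 9th) → D-sharp
13th (major 13th) → A-sharp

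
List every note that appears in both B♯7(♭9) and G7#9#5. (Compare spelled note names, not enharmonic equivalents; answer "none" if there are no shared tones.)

A#

B♯7(♭9) = B#, D##, F##, A#, C#.
G7#9#5 = G, B, D#, F, A#.
Shared: A#.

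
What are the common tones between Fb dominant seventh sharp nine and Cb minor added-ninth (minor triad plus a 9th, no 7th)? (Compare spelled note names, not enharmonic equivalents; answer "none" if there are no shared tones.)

C-flat, E-double-flat

Fb dominant seventh sharp nine: F-flat A-flat C-flat E-double-flat G
Cb minor added-ninth: C-flat E-double-flat G-flat D-flat
Common to both → C-flat, E-double-flat.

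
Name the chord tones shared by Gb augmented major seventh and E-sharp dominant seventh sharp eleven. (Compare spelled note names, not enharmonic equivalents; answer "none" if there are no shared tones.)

Gb augmented major seventh: G-flat B-flat D F
E-sharp dominant seventh sharp eleven: E-sharp G-double-sharp B-sharp D-sharp A-double-sharp
Common to both → none.

none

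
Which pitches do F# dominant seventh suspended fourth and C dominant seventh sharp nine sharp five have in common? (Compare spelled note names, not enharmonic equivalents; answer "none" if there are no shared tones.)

F# dominant seventh suspended fourth = F-sharp, B, C-sharp, E.
C dominant seventh sharp nine sharp five = C, E, G-sharp, B-flat, D-sharp.
Shared: E.

E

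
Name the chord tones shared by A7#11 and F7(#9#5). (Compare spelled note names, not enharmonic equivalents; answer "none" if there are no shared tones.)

A7#11 = A, C#, E, G, D#.
F7(#9#5) = F, A, C#, Eb, G#.
Shared: A, C#.

A C#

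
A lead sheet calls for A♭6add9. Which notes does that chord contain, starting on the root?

Ab C Eb F Bb

A♭6add9 is a six-nine built on Ab.
root → Ab
3rd (major 3rd) → C
5th (perfect 5th) → Eb
6th (major 6th) → F
9th (major 9th) → Bb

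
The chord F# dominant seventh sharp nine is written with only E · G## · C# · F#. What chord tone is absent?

The full F# dominant seventh sharp nine chord is F#, A#, C#, E, G##.
Comparing with the voicing, the major 3rd (3rd) — A# — is absent.

A#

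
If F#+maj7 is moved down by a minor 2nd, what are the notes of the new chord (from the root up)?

A minor 2nd down from F♯ is E♯, so the new chord is E♯ augmented major seventh.
- root: E♯
- major 3rd: G𝄪
- augmented 5th: B𝄪
- major 7th: D𝄪

E♯, G𝄪, B𝄪, D𝄪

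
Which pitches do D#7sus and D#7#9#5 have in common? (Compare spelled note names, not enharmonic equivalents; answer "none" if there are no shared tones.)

D♯ – C♯

D#7sus: D♯ G♯ A♯ C♯
D#7#9#5: D♯ F𝄪 A𝄪 C♯ E𝄪
Common to both → D♯, C♯.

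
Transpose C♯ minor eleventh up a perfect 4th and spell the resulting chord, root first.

F-sharp A C-sharp E G-sharp B

Transposed root: C-sharp → F-sharp (perfect 4th up). So we spell F-sharp minor eleventh:
Root: F-sharp
Minor 3rd (3rd): A
Perfect 5th (5th): C-sharp
Minor 7th (7th): E
Major 9th (9th): G-sharp
Perfect 11th (11th): B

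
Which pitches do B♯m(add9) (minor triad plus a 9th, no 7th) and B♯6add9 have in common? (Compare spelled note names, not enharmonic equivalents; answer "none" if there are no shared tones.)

B♯m(add9): B♯ D♯ F𝄪 C𝄪
B♯6add9: B♯ D𝄪 F𝄪 G𝄪 C𝄪
Common to both → B♯, F𝄪, C𝄪.

B♯  F𝄪  C𝄪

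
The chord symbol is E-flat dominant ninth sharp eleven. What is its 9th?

F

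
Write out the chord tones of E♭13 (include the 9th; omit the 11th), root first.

Eb  G  Bb  Db  F  C

Root Eb, quality dominant thirteenth:
Root: Eb
Major 3rd (3rd): G
Perfect 5th (5th): Bb
Minor 7th (7th): Db
Major 9th (9th): F
Major 13th (13th): C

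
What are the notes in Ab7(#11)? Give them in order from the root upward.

Ab, C, Eb, Gb, D

Ab7(#11): dominant seventh sharp eleven on Ab.
root → Ab
3rd (major 3rd) → C
5th (perfect 5th) → Eb
7th (minor 7th) → Gb
11th (augmented 11th) → D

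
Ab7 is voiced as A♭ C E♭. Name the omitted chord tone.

G♭

The full Ab7 chord is A♭, C, E♭, G♭.
Comparing with the voicing, the minor 7th (7th) — G♭ — is absent.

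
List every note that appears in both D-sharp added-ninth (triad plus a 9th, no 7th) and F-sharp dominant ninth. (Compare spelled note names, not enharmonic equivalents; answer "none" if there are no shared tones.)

A-sharp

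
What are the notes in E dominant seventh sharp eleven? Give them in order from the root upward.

E dominant seventh sharp eleven: dominant seventh sharp eleven on E.
E — root
G-sharp — major 3rd
B — perfect 5th
D — minor 7th
A-sharp — augmented 11th

E G-sharp B D A-sharp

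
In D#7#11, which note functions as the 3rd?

F##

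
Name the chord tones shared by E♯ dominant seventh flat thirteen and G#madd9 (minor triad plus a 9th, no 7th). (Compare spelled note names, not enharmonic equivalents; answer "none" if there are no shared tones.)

E♯ dominant seventh flat thirteen: E# G## B# D# C#
G#madd9: G# B D# A#
Common to both → D#.

D#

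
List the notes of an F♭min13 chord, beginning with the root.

Fb – Abb – Cb – Ebb – Gb – Bbb – Db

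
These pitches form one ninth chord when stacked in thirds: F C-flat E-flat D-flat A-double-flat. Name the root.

D-flat

Arranged so that each adjacent pair is a third by letter name: D-flat – F – A-double-flat – C-flat – E-flat.
The bottom of that stack, D-flat, is the root (this is D-flat dominant ninth flat five).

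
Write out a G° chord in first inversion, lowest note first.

Bb – Db – G

In root position, G° is G–Bb–Db.
First inversion puts the third (Bb) in the bass.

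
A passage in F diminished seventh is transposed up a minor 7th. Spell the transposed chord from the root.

E-flat – G-flat – B-double-flat – D-double-flat

F up a minor 7th → E-flat. New chord: E-flat diminished seventh.
E-flat — root
G-flat — minor 3rd
B-double-flat — diminished 5th
D-double-flat — diminished 7th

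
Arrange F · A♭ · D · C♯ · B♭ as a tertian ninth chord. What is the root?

B♭

Arranged so that each adjacent pair is a third by letter name: B♭ – D – F – A♭ – C♯.
The bottom of that stack, B♭, is the root (this is B♭ dominant seventh sharp nine).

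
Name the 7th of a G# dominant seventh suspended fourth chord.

G# dominant seventh suspended fourth is built on G#; its 7th is a minor 7th above the root.
A seventh above G uses the letter F, and the minor 7th above G# is F#.

F#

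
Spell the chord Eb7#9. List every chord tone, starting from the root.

Eb7#9: dominant seventh sharp nine on Eb.
root → Eb
3rd (major 3rd) → G
5th (perfect 5th) → Bb
7th (minor 7th) → Db
9th (augmented 9th) → F#

Eb G Bb Db F#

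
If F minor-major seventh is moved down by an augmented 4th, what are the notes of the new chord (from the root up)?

An augmented 4th down from F is Cb, so the new chord is Cb minor-major seventh.
Cb — root
Ebb — minor 3rd
Gb — perfect 5th
Bb — major 7th

Cb  Ebb  Gb  Bb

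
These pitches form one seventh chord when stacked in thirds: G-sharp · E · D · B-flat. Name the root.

E

Stacking in thirds gives E – G-sharp – B-flat – D, so E is the root — E dominant seventh flat five.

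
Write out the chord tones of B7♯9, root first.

B, D♯, F♯, A, C𝄪

B7♯9: dominant seventh sharp nine on B.
root → B
3rd (major 3rd) → D♯
5th (perfect 5th) → F♯
7th (minor 7th) → A
9th (augmented 9th) → C𝄪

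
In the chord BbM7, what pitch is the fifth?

F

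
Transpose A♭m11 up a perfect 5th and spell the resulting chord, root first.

Eb  Gb  Bb  Db  F  Ab

Ab up a perfect 5th → Eb. New chord: Eb minor eleventh.
root → Eb
3rd (minor 3rd) → Gb
5th (perfect 5th) → Bb
7th (minor 7th) → Db
9th (major 9th) → F
11th (perfect 11th) → Ab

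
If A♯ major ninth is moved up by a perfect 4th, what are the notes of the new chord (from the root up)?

A-sharp up a perfect 4th → D-sharp. New chord: D-sharp major ninth.
root → D-sharp
3rd (major 3rd) → F-double-sharp
5th (perfect 5th) → A-sharp
7th (major 7th) → C-double-sharp
9th (major 9th) → E-sharp

D-sharp – F-double-sharp – A-sharp – C-double-sharp – E-sharp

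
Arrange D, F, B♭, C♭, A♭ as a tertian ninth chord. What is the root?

Arranged so that each adjacent pair is a third by letter name: B♭ – D – F – A♭ – C♭.
The bottom of that stack, B♭, is the root (this is B♭ dominant seventh flat nine).

B♭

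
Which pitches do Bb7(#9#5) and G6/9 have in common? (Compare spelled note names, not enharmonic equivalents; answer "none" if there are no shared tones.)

Bb7(#9#5) = Bb, D, F#, Ab, C#.
G6/9 = G, B, D, E, A.
Shared: D.

D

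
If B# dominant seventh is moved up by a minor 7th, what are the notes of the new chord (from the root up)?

Transposed root: B# → A# (minor 7th up). So we spell A# dominant seventh:
root → A#
3rd (major 3rd) → C##
5th (perfect 5th) → E#
7th (minor 7th) → G#

A#, C##, E#, G#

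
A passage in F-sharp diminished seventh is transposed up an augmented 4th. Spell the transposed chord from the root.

F♯ up an augmented 4th → B♯. New chord: B♯ diminished seventh.
Root: B♯
Minor 3rd (3rd): D♯
Diminished 5th (5th): F♯
Diminished 7th (7th): A

B♯  D♯  F♯  A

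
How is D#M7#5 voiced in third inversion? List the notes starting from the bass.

D#M7#5 = D#–F##–A##–C##; third inversion → seventh (C##) lowest.

C##, D#, F##, A##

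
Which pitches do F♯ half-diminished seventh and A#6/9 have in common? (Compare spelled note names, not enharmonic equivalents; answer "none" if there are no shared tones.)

F♯ half-diminished seventh = F#, A, C, E.
A#6/9 = A#, C##, E#, F##, B#.
Shared: none.

none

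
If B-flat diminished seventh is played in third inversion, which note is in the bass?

Abb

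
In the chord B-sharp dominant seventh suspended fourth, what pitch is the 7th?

B-sharp dominant seventh suspended fourth is built on B#; its 7th is a minor 7th above the root.
A seventh above B uses the letter A, and the minor 7th above B# is A#.

A#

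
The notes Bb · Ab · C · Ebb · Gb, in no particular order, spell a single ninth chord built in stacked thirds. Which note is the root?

Arranged so that each adjacent pair is a third by letter name: Ab – C – Ebb – Gb – Bb.
The bottom of that stack, Ab, is the root (this is Ab dominant ninth flat five).

Ab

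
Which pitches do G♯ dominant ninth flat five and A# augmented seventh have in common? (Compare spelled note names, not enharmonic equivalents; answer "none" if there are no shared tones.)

G-sharp, A-sharp

G♯ dominant ninth flat five: G-sharp B-sharp D F-sharp A-sharp
A# augmented seventh: A-sharp C-double-sharp E-double-sharp G-sharp
Common to both → G-sharp, A-sharp.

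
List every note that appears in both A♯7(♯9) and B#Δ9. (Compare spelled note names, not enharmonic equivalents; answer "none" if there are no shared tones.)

A♯7(♯9): A# C## E# G# B##
B#Δ9: B# D## F## A## C##
Common to both → C##.

C##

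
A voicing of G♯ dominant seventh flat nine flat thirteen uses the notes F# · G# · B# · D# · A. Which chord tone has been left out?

G♯ dominant seventh flat nine flat thirteen = G#, B#, D#, F#, A, E. The voicing lacks the 13th (minor 13th), E.

E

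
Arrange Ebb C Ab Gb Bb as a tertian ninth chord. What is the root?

Ab

Arranged so that each adjacent pair is a third by letter name: Ab – C – Ebb – Gb – Bb.
The bottom of that stack, Ab, is the root (this is Ab dominant ninth flat five).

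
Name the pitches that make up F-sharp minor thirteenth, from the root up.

F-sharp minor thirteenth is a minor thirteenth built on F-sharp.
- root: F-sharp
- minor 3rd: A
- perfect 5th: C-sharp
- minor 7th: E
- major 9th: G-sharp
- perfect 11th: B
- major 13th: D-sharp

F-sharp, A, C-sharp, E, G-sharp, B, D-sharp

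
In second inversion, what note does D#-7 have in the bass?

A♯

D#-7 in root position is D♯–F♯–A♯–C♯.
Second inversion places the fifth in the bass, which is A♯.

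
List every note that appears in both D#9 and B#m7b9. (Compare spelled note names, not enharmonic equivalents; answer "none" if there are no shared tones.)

D#9 = D♯, F𝄪, A♯, C♯, E♯.
B#m7b9 = B♯, D♯, F𝄪, A♯, C♯.
Shared: D♯, F𝄪, A♯, C♯.

D♯ – F𝄪 – A♯ – C♯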